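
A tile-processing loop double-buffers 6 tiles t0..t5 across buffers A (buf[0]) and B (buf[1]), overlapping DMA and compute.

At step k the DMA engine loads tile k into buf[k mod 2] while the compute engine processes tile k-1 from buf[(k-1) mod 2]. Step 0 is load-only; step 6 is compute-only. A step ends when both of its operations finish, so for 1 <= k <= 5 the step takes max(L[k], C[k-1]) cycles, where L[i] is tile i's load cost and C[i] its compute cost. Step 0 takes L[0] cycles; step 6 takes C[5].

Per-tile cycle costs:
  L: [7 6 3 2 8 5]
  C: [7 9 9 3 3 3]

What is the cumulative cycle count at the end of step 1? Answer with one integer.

end_cycle[1] = 14

step 0: L[0]=7 → dur=7, Σ=7 | A=load:t0 B=idle [load-only]
step 1: L[1]=6 C[0]=7 → dur=7, Σ=14 | A=compute:t0 B=load:t1 [compute-bound]
step 2: L[2]=3 C[1]=9 → dur=9, Σ=23 | A=load:t2 B=compute:t1 [compute-bound]
step 3: L[3]=2 C[2]=9 → dur=9, Σ=32 | A=compute:t2 B=load:t3 [compute-bound]
step 4: L[4]=8 C[3]=3 → dur=8, Σ=40 | A=load:t4 B=compute:t3 [load-bound]
step 5: L[5]=5 C[4]=3 → dur=5, Σ=45 | A=compute:t4 B=load:t5 [load-bound]
step 6: C[5]=3 → dur=3, Σ=48 | A=idle B=compute:t5 [compute-only]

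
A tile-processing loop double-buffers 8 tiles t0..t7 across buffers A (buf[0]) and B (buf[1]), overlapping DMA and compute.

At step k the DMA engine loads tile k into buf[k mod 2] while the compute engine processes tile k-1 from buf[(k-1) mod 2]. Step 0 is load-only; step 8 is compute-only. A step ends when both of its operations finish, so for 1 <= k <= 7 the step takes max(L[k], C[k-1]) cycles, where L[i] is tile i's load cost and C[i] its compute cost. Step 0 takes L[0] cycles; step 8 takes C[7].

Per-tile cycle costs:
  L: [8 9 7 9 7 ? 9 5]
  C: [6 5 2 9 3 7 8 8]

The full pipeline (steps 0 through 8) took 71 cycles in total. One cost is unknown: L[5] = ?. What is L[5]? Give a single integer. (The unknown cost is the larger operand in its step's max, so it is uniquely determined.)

L[5] = 4

step 0 = dur = L[0]=8 = 8
step 1 = dur = max(L[1]=9, C[0]=6) = 9
step 2 = dur = max(L[2]=7, C[1]=5) = 7
step 3 = dur = max(L[3]=9, C[2]=2) = 9
step 4 = dur = max(L[4]=7, C[3]=9) = 9
step 5 = dur = max(L[5]=?, C[4]=3) = L[5]  (unknown; binding)
step 6 = dur = max(L[6]=9, C[5]=7) = 9
step 7 = dur = max(L[7]=5, C[6]=8) = 8
step 8 = dur = C[7]=8 = 8
sum of known step durations = 67
dur[5] = total - known = 71 - 67 = 4
L[5] is the binding max in step 5, so L[5] = dur[5] = 4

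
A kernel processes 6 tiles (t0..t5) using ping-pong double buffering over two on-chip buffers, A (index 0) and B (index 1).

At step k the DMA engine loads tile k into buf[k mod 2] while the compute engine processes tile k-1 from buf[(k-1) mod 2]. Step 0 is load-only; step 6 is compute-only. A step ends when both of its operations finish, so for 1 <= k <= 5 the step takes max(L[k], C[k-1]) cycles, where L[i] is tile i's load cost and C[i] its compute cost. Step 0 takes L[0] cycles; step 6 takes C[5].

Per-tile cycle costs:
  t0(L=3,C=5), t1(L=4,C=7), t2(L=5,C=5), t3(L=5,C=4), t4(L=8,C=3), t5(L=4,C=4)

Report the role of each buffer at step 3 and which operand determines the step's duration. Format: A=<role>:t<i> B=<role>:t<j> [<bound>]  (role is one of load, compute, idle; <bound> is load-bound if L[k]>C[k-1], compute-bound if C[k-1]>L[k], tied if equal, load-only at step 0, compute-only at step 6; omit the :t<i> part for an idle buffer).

  0. 3=3c; end=3; A:t0 B:-
  1. max(4,5)=5c; end=8; A:t0 B:t1
  2. max(5,7)=7c; end=15; A:t2 B:t1
  3. max(5,5)=5c; end=20; A:t2 B:t3
  4. max(8,4)=8c; end=28; A:t4 B:t3
  5. max(4,3)=4c; end=32; A:t4 B:t5
  6. 4=4c; end=36; A:t4 B:t5

step 3: A=compute:t2 B=load:t3 [tied]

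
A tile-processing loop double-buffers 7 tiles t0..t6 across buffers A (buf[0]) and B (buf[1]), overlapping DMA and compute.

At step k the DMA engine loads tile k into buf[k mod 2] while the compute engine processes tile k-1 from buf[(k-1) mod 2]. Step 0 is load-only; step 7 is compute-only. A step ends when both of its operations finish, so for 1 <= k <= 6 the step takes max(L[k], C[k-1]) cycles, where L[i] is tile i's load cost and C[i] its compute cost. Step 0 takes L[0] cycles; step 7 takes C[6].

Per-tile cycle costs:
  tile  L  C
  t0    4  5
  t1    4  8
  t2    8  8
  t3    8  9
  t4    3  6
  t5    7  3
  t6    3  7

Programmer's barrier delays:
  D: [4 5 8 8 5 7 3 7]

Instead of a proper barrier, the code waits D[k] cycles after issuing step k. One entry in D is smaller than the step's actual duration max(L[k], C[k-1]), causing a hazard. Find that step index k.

hazard at step 4

step 0: need L[0]=4 = 4; D[0]=4 ok
step 1: need max(L[1]=4,C[0]=5) = 5; D[1]=5 ok
step 2: need max(L[2]=8,C[1]=8) = 8; D[2]=8 ok
step 3: need max(L[3]=8,C[2]=8) = 8; D[3]=8 ok
step 4: need max(L[4]=3,C[3]=9) = 9; D[4]=5 SHORT
step 5: need max(L[5]=7,C[4]=6) = 7; D[5]=7 ok
step 6: need max(L[6]=3,C[5]=3) = 3; D[6]=3 ok
step 7: need C[6]=7 = 7; D[7]=7 ok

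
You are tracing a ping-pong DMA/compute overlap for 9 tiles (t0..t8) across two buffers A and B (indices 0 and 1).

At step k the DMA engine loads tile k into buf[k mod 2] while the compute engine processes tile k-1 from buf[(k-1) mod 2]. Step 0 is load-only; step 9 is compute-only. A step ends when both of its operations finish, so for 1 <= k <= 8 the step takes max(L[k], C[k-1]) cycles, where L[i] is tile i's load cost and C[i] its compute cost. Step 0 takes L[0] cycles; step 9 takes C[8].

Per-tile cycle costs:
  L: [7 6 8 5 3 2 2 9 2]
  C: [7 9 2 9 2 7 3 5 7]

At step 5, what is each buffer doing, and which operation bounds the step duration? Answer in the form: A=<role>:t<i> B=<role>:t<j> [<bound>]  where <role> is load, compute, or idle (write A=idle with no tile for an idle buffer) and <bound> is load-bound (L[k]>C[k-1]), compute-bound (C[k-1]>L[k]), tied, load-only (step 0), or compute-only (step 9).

[0] DMA t0→A (7c) ∥ CU idle ⇒ 7c, clock 7
[1] DMA t1→B (6c) ∥ CU A:t0 (7c) ⇒ 7c, clock 14
[2] DMA t2→A (8c) ∥ CU B:t1 (9c) ⇒ 9c, clock 23
[3] DMA t3→B (5c) ∥ CU A:t2 (2c) ⇒ 5c, clock 28
[4] DMA t4→A (3c) ∥ CU B:t3 (9c) ⇒ 9c, clock 37
[5] DMA t5→B (2c) ∥ CU A:t4 (2c) ⇒ 2c, clock 39
[6] DMA t6→A (2c) ∥ CU B:t5 (7c) ⇒ 7c, clock 46
[7] DMA t7→B (9c) ∥ CU A:t6 (3c) ⇒ 9c, clock 55
[8] DMA t8→A (2c) ∥ CU B:t7 (5c) ⇒ 5c, clock 60
[9] DMA idle ∥ CU A:t8 (7c) ⇒ 7c, clock 67

step 5: A=compute:t4 B=load:t5 [tied]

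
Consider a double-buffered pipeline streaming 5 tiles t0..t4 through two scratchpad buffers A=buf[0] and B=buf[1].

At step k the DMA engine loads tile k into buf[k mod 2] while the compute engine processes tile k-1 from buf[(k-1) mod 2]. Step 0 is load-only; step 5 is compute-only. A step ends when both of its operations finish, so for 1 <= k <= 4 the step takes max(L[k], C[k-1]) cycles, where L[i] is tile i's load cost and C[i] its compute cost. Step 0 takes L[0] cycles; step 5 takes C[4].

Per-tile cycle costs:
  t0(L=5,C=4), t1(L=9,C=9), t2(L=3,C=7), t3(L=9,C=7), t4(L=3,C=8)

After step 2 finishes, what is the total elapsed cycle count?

step 0: L[0]=5 → dur=5, Σ=5 | A=load:t0 B=idle [load-only]
step 1: L[1]=9 C[0]=4 → dur=9, Σ=14 | A=compute:t0 B=load:t1 [load-bound]
step 2: L[2]=3 C[1]=9 → dur=9, Σ=23 | A=load:t2 B=compute:t1 [compute-bound]
step 3: L[3]=9 C[2]=7 → dur=9, Σ=32 | A=compute:t2 B=load:t3 [load-bound]
step 4: L[4]=3 C[3]=7 → dur=7, Σ=39 | A=load:t4 B=compute:t3 [compute-bound]
step 5: C[4]=8 → dur=8, Σ=47 | A=compute:t4 B=idle [compute-only]

end_cycle[2] = 23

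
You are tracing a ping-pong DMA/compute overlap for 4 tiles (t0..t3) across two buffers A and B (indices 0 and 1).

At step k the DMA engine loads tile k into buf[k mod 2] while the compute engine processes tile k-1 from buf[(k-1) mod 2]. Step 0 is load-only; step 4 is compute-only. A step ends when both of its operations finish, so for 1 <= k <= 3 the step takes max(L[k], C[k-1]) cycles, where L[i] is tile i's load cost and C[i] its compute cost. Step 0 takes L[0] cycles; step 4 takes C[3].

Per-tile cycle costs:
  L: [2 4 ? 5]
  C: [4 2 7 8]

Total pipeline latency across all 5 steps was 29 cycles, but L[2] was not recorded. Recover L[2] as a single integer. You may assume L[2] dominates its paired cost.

L[2] = 8

step 0: dur = L[0]=2 = 2
step 1: dur = max(L[1]=4, C[0]=4) = 4
step 2: dur = max(L[2]=?, C[1]=2) = L[2]  (unknown; binding)
step 3: dur = max(L[3]=5, C[2]=7) = 7
step 4: dur = C[3]=8 = 8
sum of known step durations = 21
dur[2] = total - known = 29 - 21 = 8
L[2] is the binding max in step 2, so L[2] = dur[2] = 8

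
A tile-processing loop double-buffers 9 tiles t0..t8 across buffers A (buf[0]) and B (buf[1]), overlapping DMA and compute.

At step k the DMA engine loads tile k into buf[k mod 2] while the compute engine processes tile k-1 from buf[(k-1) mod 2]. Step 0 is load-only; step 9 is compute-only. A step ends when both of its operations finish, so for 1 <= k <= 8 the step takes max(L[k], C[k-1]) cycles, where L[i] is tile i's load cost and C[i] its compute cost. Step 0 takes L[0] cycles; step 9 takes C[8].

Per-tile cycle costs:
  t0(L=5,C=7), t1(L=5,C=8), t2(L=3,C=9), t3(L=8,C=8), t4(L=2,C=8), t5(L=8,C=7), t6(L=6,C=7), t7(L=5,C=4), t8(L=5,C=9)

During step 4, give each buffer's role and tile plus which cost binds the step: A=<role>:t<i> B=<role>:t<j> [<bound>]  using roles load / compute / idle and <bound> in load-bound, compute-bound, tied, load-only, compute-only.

step 0: L[0]=5 → dur=5, Σ=5 | A=load:t0 B=idle [load-only]
step 1: L[1]=5 C[0]=7 → dur=7, Σ=12 | A=compute:t0 B=load:t1 [compute-bound]
step 2: L[2]=3 C[1]=8 → dur=8, Σ=20 | A=load:t2 B=compute:t1 [compute-bound]
step 3: L[3]=8 C[2]=9 → dur=9, Σ=29 | A=compute:t2 B=load:t3 [compute-bound]
step 4: L[4]=2 C[3]=8 → dur=8, Σ=37 | A=load:t4 B=compute:t3 [compute-bound]
step 5: L[5]=8 C[4]=8 → dur=8, Σ=45 | A=compute:t4 B=load:t5 [tied]
step 6: L[6]=6 C[5]=7 → dur=7, Σ=52 | A=load:t6 B=compute:t5 [compute-bound]
step 7: L[7]=5 C[6]=7 → dur=7, Σ=59 | A=compute:t6 B=load:t7 [compute-bound]
step 8: L[8]=5 C[7]=4 → dur=5, Σ=64 | A=load:t8 B=compute:t7 [load-bound]
step 9: C[8]=9 → dur=9, Σ=73 | A=compute:t8 B=idle [compute-only]

step 4: A=load:t4 B=compute:t3 [compute-bound]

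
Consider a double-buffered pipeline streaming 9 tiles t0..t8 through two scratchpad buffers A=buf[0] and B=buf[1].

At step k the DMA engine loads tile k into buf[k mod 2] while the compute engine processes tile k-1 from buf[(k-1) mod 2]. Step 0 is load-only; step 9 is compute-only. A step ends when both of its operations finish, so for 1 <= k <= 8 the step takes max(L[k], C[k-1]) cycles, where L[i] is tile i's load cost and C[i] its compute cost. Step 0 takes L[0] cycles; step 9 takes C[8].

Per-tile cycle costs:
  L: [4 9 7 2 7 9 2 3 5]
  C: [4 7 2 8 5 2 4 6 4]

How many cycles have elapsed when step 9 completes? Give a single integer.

k=0 load=t0/4c comp=- wait=4 total=4
k=1 load=t1/9c comp=t0/4c wait=9 total=13
k=2 load=t2/7c comp=t1/7c wait=7 total=20
k=3 load=t3/2c comp=t2/2c wait=2 total=22
k=4 load=t4/7c comp=t3/8c wait=8 total=30
k=5 load=t5/9c comp=t4/5c wait=9 total=39
k=6 load=t6/2c comp=t5/2c wait=2 total=41
k=7 load=t7/3c comp=t6/4c wait=4 total=45
k=8 load=t8/5c comp=t7/6c wait=6 total=51
k=9 load=- comp=t8/4c wait=4 total=55

end_cycle[9] = 55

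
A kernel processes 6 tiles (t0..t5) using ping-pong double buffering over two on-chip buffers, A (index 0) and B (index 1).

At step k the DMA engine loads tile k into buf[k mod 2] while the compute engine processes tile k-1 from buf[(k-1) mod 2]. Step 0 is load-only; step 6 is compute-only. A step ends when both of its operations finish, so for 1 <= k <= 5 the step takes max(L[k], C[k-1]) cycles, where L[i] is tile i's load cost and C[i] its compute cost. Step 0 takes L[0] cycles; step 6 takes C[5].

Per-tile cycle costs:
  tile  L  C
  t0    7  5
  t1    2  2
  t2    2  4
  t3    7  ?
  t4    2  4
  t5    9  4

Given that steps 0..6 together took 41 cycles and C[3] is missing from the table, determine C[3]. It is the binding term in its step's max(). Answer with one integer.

step 0 | dur = L[0]=7 = 7
step 1 | dur = max(L[1]=2, C[0]=5) = 5
step 2 | dur = max(L[2]=2, C[1]=2) = 2
step 3 | dur = max(L[3]=7, C[2]=4) = 7
step 4 | dur = max(L[4]=2, C[3]=?) = C[3]  (unknown; binding)
step 5 | dur = max(L[5]=9, C[4]=4) = 9
step 6 | dur = C[5]=4 = 4
sum of known step durations = 34
dur[4] = total - known = 41 - 34 = 7
C[3] is the binding max in step 4, so C[3] = dur[4] = 7

C[3] = 7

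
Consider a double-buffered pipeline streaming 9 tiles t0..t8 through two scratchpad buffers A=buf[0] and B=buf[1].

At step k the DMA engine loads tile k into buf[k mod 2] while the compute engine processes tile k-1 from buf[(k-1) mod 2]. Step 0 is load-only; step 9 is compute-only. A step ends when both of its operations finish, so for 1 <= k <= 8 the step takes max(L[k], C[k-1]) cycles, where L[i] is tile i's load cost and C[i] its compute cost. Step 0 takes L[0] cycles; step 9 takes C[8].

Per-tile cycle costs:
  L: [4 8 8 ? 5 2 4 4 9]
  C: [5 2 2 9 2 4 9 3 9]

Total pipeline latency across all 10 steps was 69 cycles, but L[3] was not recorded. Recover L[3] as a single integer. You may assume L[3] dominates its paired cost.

L[3] = 7

step 0 | dur = L[0]=4 = 4
step 1 | dur = max(L[1]=8, C[0]=5) = 8
step 2 | dur = max(L[2]=8, C[1]=2) = 8
step 3 | dur = max(L[3]=?, C[2]=2) = L[3]  (unknown; binding)
step 4 | dur = max(L[4]=5, C[3]=9) = 9
step 5 | dur = max(L[5]=2, C[4]=2) = 2
step 6 | dur = max(L[6]=4, C[5]=4) = 4
step 7 | dur = max(L[7]=4, C[6]=9) = 9
step 8 | dur = max(L[8]=9, C[7]=3) = 9
step 9 | dur = C[8]=9 = 9
sum of known step durations = 62
dur[3] = total - known = 69 - 62 = 7
L[3] is the binding max in step 3, so L[3] = dur[3] = 7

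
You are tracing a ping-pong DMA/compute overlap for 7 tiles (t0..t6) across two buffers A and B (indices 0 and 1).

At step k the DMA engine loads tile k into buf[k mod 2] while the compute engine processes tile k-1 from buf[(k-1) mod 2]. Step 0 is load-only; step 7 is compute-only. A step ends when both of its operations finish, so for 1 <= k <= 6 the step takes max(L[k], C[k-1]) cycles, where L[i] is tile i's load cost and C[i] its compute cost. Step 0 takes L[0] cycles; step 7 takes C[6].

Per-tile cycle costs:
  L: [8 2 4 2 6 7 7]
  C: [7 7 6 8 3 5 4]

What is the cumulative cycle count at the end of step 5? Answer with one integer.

end_cycle[5] = 43

step 0: L[0]=8 → dur=8, Σ=8 | A=load:t0 B=idle [load-only]
step 1: L[1]=2 C[0]=7 → dur=7, Σ=15 | A=compute:t0 B=load:t1 [compute-bound]
step 2: L[2]=4 C[1]=7 → dur=7, Σ=22 | A=load:t2 B=compute:t1 [compute-bound]
step 3: L[3]=2 C[2]=6 → dur=6, Σ=28 | A=compute:t2 B=load:t3 [compute-bound]
step 4: L[4]=6 C[3]=8 → dur=8, Σ=36 | A=load:t4 B=compute:t3 [compute-bound]
step 5: L[5]=7 C[4]=3 → dur=7, Σ=43 | A=compute:t4 B=load:t5 [load-bound]
step 6: L[6]=7 C[5]=5 → dur=7, Σ=50 | A=load:t6 B=compute:t5 [load-bound]
step 7: C[6]=4 → dur=4, Σ=54 | A=compute:t6 B=idle [compute-only]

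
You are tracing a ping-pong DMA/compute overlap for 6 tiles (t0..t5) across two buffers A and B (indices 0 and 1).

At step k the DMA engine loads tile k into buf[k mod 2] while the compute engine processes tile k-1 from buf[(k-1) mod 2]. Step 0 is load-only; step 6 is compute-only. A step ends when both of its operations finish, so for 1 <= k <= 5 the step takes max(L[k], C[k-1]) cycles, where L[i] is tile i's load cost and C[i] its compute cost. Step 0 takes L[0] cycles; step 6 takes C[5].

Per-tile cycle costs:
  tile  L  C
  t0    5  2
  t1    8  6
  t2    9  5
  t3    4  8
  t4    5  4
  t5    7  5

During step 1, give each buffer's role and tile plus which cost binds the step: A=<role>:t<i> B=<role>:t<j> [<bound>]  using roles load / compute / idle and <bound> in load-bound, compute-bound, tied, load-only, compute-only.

  0. 5=5c; end=5; A:t0 B:-
  1. max(8,2)=8c; end=13; A:t0 B:t1
  2. max(9,6)=9c; end=22; A:t2 B:t1
  3. max(4,5)=5c; end=27; A:t2 B:t3
  4. max(5,8)=8c; end=35; A:t4 B:t3
  5. max(7,4)=7c; end=42; A:t4 B:t5
  6. 5=5c; end=47; A:t4 B:t5

step 1: A=compute:t0 B=load:t1 [load-bound]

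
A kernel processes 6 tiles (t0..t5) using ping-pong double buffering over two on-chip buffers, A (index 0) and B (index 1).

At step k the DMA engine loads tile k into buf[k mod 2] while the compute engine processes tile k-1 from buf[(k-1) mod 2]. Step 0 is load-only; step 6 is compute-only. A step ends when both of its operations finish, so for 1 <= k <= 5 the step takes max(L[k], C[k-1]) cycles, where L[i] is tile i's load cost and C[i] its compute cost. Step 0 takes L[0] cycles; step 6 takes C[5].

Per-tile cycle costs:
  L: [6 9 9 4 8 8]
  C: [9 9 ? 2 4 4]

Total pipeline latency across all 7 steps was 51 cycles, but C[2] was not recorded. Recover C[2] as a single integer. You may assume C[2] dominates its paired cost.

C[2] = 7

step 0 → dur = L[0]=6 = 6
step 1 → dur = max(L[1]=9, C[0]=9) = 9
step 2 → dur = max(L[2]=9, C[1]=9) = 9
step 3 → dur = max(L[3]=4, C[2]=?) = C[2]  (unknown; binding)
step 4 → dur = max(L[4]=8, C[3]=2) = 8
step 5 → dur = max(L[5]=8, C[4]=4) = 8
step 6 → dur = C[5]=4 = 4
sum of known step durations = 44
dur[3] = total - known = 51 - 44 = 7
C[2] is the binding max in step 3, so C[2] = dur[3] = 7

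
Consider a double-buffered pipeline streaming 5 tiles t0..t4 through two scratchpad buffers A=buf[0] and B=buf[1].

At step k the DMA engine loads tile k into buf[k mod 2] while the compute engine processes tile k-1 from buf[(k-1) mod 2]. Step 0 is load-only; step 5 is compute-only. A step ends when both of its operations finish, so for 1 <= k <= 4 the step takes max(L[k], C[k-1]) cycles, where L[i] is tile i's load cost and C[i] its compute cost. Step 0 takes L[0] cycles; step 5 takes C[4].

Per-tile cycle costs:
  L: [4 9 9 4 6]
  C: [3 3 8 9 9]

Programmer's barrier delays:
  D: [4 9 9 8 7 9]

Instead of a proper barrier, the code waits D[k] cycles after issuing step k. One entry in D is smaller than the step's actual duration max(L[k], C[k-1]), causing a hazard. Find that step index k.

k=0 barrier L[0]=4→4c, D[0]=4 ok
k=1 barrier max(L[1]=9,C[0]=3)→9c, D[1]=9 ok
k=2 barrier max(L[2]=9,C[1]=3)→9c, D[2]=9 ok
k=3 barrier max(L[3]=4,C[2]=8)→8c, D[3]=8 ok
k=4 barrier max(L[4]=6,C[3]=9)→9c, D[4]=7 SHORT
k=5 barrier C[4]=9→9c, D[5]=9 ok

hazard at step 4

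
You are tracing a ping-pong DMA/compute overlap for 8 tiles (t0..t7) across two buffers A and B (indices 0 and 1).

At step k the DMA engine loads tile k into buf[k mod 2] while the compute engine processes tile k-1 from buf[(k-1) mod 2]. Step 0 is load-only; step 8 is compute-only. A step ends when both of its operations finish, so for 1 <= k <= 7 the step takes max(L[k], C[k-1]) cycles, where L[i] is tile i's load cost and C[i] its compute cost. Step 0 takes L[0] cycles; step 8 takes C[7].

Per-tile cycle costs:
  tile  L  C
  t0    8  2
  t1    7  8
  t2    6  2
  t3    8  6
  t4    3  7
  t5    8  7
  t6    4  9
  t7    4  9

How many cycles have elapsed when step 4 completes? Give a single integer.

end_cycle[4] = 37

k=0 load=t0/8c comp=- wait=8 total=8
k=1 load=t1/7c comp=t0/2c wait=7 total=15
k=2 load=t2/6c comp=t1/8c wait=8 total=23
k=3 load=t3/8c comp=t2/2c wait=8 total=31
k=4 load=t4/3c comp=t3/6c wait=6 total=37
k=5 load=t5/8c comp=t4/7c wait=8 total=45
k=6 load=t6/4c comp=t5/7c wait=7 total=52
k=7 load=t7/4c comp=t6/9c wait=9 total=61
k=8 load=- comp=t7/9c wait=9 total=70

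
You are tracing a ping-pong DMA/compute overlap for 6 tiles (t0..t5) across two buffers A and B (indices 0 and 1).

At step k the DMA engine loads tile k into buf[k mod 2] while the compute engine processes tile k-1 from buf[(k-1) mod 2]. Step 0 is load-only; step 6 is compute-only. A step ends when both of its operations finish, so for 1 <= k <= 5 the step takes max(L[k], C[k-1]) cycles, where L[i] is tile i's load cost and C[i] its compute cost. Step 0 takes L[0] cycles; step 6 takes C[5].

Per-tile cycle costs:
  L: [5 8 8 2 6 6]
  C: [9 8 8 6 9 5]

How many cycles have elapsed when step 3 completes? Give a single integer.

end_cycle[3] = 30

[0] DMA t0→A (5c) ∥ CU idle ⇒ 5c, clock 5
[1] DMA t1→B (8c) ∥ CU A:t0 (9c) ⇒ 9c, clock 14
[2] DMA t2→A (8c) ∥ CU B:t1 (8c) ⇒ 8c, clock 22
[3] DMA t3→B (2c) ∥ CU A:t2 (8c) ⇒ 8c, clock 30
[4] DMA t4→A (6c) ∥ CU B:t3 (6c) ⇒ 6c, clock 36
[5] DMA t5→B (6c) ∥ CU A:t4 (9c) ⇒ 9c, clock 45
[6] DMA idle ∥ CU B:t5 (5c) ⇒ 5c, clock 50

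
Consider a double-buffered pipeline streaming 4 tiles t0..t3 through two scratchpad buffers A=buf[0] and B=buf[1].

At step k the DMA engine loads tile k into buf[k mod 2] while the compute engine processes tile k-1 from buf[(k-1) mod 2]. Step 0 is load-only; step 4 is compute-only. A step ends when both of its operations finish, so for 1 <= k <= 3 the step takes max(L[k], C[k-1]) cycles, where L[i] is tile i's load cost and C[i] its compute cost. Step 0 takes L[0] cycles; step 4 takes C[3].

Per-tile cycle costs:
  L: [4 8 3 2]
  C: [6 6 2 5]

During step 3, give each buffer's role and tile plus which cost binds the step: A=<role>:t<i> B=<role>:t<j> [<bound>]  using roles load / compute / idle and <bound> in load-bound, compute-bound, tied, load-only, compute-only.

step 3: A=compute:t2 B=load:t3 [tied]

  0. 4=4c; end=4; A:t0 B:-
  1. max(8,6)=8c; end=12; A:t0 B:t1
  2. max(3,6)=6c; end=18; A:t2 B:t1
  3. max(2,2)=2c; end=20; A:t2 B:t3
  4. 5=5c; end=25; A:t2 B:t3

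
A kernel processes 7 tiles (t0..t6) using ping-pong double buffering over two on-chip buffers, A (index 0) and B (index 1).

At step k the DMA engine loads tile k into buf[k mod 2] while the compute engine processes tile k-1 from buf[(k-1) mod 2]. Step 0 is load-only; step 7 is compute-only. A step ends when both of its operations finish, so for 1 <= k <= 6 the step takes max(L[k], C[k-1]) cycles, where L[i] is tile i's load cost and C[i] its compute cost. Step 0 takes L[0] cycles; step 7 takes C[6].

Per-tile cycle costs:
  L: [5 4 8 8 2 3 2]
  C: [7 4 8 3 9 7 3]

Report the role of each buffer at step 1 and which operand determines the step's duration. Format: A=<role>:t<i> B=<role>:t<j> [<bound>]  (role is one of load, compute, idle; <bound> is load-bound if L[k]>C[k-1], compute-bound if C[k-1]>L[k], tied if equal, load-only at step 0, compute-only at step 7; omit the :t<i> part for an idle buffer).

k=0 load=t0/5c comp=- wait=5 total=5
k=1 load=t1/4c comp=t0/7c wait=7 total=12
k=2 load=t2/8c comp=t1/4c wait=8 total=20
k=3 load=t3/8c comp=t2/8c wait=8 total=28
k=4 load=t4/2c comp=t3/3c wait=3 total=31
k=5 load=t5/3c comp=t4/9c wait=9 total=40
k=6 load=t6/2c comp=t5/7c wait=7 total=47
k=7 load=- comp=t6/3c wait=3 total=50

step 1: A=compute:t0 B=load:t1 [compute-bound]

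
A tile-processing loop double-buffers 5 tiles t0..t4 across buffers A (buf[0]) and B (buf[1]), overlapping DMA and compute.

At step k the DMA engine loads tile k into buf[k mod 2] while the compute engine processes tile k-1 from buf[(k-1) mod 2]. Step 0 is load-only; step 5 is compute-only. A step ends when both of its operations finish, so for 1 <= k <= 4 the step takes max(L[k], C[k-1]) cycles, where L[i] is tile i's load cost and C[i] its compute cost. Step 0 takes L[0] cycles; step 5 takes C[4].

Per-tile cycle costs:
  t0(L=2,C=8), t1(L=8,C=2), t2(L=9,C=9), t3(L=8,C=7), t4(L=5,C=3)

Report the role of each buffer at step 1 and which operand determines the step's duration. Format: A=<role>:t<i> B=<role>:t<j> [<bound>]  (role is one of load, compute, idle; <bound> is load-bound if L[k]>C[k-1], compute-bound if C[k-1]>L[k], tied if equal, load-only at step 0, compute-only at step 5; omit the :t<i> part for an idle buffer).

  0. 2=2c; end=2; A:t0 B:-
  1. max(8,8)=8c; end=10; A:t0 B:t1
  2. max(9,2)=9c; end=19; A:t2 B:t1
  3. max(8,9)=9c; end=28; A:t2 B:t3
  4. max(5,7)=7c; end=35; A:t4 B:t3
  5. 3=3c; end=38; A:t4 B:t3

step 1: A=compute:t0 B=load:t1 [tied]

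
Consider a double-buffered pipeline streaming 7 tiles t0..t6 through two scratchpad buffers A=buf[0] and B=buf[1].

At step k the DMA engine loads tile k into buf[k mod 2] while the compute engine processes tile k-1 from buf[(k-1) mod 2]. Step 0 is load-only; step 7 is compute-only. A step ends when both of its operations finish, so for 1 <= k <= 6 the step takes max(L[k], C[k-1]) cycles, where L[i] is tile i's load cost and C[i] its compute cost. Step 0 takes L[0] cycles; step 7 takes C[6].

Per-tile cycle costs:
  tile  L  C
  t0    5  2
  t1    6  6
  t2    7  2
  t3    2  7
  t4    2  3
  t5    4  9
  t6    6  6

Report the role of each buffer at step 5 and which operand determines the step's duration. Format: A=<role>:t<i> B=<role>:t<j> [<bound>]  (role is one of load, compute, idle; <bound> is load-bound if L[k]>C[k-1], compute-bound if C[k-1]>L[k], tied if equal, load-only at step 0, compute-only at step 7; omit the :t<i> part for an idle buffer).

step 5: A=compute:t4 B=load:t5 [load-bound]

k=0 load=t0/5c comp=- wait=5 total=5
k=1 load=t1/6c comp=t0/2c wait=6 total=11
k=2 load=t2/7c comp=t1/6c wait=7 total=18
k=3 load=t3/2c comp=t2/2c wait=2 total=20
k=4 load=t4/2c comp=t3/7c wait=7 total=27
k=5 load=t5/4c comp=t4/3c wait=4 total=31
k=6 load=t6/6c comp=t5/9c wait=9 total=40
k=7 load=- comp=t6/6c wait=6 total=46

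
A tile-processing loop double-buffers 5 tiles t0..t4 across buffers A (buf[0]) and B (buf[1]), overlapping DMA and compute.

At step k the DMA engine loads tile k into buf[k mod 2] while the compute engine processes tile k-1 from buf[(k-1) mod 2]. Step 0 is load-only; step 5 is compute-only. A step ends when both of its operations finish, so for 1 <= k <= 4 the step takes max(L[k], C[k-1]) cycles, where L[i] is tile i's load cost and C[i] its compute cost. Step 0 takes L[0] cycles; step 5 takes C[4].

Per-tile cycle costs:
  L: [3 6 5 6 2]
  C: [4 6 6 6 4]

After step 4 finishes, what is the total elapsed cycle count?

k=0 load=t0/3c comp=- wait=3 total=3
k=1 load=t1/6c comp=t0/4c wait=6 total=9
k=2 load=t2/5c comp=t1/6c wait=6 total=15
k=3 load=t3/6c comp=t2/6c wait=6 total=21
k=4 load=t4/2c comp=t3/6c wait=6 total=27
k=5 load=- comp=t4/4c wait=4 total=31

end_cycle[4] = 27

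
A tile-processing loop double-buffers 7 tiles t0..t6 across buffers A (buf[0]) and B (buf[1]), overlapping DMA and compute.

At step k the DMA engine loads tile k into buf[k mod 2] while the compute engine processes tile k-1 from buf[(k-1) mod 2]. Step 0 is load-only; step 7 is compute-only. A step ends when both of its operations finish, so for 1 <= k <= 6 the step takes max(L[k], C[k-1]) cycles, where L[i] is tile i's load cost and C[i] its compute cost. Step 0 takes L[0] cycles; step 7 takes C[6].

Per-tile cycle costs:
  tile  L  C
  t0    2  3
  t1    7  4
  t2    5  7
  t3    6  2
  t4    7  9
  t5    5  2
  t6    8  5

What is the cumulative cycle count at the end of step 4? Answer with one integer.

end_cycle[4] = 28

k=0 load=t0/2c comp=- wait=2 total=2
k=1 load=t1/7c comp=t0/3c wait=7 total=9
k=2 load=t2/5c comp=t1/4c wait=5 total=14
k=3 load=t3/6c comp=t2/7c wait=7 total=21
k=4 load=t4/7c comp=t3/2c wait=7 total=28
k=5 load=t5/5c comp=t4/9c wait=9 total=37
k=6 load=t6/8c comp=t5/2c wait=8 total=45
k=7 load=- comp=t6/5c wait=5 total=50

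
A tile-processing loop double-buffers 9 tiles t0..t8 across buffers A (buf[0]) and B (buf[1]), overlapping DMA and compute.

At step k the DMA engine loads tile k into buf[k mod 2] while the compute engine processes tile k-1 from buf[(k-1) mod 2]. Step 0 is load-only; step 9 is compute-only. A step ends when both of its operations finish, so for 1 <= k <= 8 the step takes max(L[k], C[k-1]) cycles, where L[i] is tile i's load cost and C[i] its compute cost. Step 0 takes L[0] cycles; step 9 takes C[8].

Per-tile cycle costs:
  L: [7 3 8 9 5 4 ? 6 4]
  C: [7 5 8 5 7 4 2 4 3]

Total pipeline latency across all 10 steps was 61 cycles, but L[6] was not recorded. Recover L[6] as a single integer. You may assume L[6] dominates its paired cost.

L[6] = 5

step 0: dur = L[0]=7 = 7
step 1: dur = max(L[1]=3, C[0]=7) = 7
step 2: dur = max(L[2]=8, C[1]=5) = 8
step 3: dur = max(L[3]=9, C[2]=8) = 9
step 4: dur = max(L[4]=5, C[3]=5) = 5
step 5: dur = max(L[5]=4, C[4]=7) = 7
step 6: dur = max(L[6]=?, C[5]=4) = L[6]  (unknown; binding)
step 7: dur = max(L[7]=6, C[6]=2) = 6
step 8: dur = max(L[8]=4, C[7]=4) = 4
step 9: dur = C[8]=3 = 3
sum of known step durations = 56
dur[6] = total - known = 61 - 56 = 5
L[6] is the binding max in step 6, so L[6] = dur[6] = 5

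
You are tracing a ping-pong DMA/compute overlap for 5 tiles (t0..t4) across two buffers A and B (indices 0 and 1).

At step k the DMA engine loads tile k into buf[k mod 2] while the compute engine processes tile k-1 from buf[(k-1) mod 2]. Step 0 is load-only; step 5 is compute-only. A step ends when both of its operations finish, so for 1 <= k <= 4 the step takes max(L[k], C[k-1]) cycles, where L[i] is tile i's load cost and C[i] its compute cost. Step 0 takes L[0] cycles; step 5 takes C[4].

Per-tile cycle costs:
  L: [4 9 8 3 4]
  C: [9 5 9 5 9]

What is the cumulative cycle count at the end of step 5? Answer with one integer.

end_cycle[5] = 44

  0. 4=4c; end=4; A:t0 B:-
  1. max(9,9)=9c; end=13; A:t0 B:t1
  2. max(8,5)=8c; end=21; A:t2 B:t1
  3. max(3,9)=9c; end=30; A:t2 B:t3
  4. max(4,5)=5c; end=35; A:t4 B:t3
  5. 9=9c; end=44; A:t4 B:t3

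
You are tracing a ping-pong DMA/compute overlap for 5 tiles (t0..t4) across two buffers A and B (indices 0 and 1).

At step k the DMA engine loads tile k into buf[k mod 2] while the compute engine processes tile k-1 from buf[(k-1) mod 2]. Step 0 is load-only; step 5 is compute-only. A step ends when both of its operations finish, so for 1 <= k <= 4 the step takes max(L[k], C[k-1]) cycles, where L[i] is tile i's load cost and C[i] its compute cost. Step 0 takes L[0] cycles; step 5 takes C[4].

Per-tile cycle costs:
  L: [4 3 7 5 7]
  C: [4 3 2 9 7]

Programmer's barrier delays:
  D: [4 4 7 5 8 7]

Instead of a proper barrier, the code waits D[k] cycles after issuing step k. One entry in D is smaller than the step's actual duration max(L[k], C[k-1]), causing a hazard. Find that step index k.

hazard at step 4

step 0: need L[0]=4 = 4; D[0]=4 ok
step 1: need max(L[1]=3,C[0]=4) = 4; D[1]=4 ok
step 2: need max(L[2]=7,C[1]=3) = 7; D[2]=7 ok
step 3: need max(L[3]=5,C[2]=2) = 5; D[3]=5 ok
step 4: need max(L[4]=7,C[3]=9) = 9; D[4]=8 SHORT
step 5: need C[4]=7 = 7; D[5]=7 ok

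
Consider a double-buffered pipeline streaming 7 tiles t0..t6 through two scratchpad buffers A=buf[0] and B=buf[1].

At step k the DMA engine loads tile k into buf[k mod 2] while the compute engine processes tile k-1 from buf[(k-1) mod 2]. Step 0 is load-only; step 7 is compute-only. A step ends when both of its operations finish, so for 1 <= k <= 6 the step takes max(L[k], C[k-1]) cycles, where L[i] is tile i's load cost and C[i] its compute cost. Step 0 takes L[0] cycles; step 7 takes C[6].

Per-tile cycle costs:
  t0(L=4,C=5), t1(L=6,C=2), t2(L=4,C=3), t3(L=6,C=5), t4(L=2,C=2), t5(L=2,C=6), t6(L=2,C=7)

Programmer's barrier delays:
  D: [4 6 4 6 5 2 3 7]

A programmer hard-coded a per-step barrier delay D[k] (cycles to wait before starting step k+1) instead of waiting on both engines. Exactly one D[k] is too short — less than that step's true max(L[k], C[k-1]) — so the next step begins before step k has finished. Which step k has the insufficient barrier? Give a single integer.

hazard at step 6

k=0 barrier L[0]=4→4c, D[0]=4 ok
k=1 barrier max(L[1]=6,C[0]=5)→6c, D[1]=6 ok
k=2 barrier max(L[2]=4,C[1]=2)→4c, D[2]=4 ok
k=3 barrier max(L[3]=6,C[2]=3)→6c, D[3]=6 ok
k=4 barrier max(L[4]=2,C[3]=5)→5c, D[4]=5 ok
k=5 barrier max(L[5]=2,C[4]=2)→2c, D[5]=2 ok
k=6 barrier max(L[6]=2,C[5]=6)→6c, D[6]=3 SHORT
k=7 barrier C[6]=7→7c, D[7]=7 ok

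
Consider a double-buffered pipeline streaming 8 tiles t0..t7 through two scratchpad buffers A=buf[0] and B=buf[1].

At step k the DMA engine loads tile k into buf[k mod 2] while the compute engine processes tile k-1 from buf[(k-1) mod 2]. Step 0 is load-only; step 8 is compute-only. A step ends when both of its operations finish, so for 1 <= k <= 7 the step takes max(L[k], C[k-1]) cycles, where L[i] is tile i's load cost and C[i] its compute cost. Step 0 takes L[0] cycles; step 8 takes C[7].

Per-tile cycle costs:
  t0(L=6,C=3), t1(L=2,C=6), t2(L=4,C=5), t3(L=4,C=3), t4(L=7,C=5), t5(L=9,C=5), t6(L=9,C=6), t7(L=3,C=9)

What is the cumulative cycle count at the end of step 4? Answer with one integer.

end_cycle[4] = 27

step 0: L[0]=6 → dur=6, Σ=6 | A=load:t0 B=idle [load-only]
step 1: L[1]=2 C[0]=3 → dur=3, Σ=9 | A=compute:t0 B=load:t1 [compute-bound]
step 2: L[2]=4 C[1]=6 → dur=6, Σ=15 | A=load:t2 B=compute:t1 [compute-bound]
step 3: L[3]=4 C[2]=5 → dur=5, Σ=20 | A=compute:t2 B=load:t3 [compute-bound]
step 4: L[4]=7 C[3]=3 → dur=7, Σ=27 | A=load:t4 B=compute:t3 [load-bound]
step 5: L[5]=9 C[4]=5 → dur=9, Σ=36 | A=compute:t4 B=load:t5 [load-bound]
step 6: L[6]=9 C[5]=5 → dur=9, Σ=45 | A=load:t6 B=compute:t5 [load-bound]
step 7: L[7]=3 C[6]=6 → dur=6, Σ=51 | A=compute:t6 B=load:t7 [compute-bound]
step 8: C[7]=9 → dur=9, Σ=60 | A=idle B=compute:t7 [compute-only]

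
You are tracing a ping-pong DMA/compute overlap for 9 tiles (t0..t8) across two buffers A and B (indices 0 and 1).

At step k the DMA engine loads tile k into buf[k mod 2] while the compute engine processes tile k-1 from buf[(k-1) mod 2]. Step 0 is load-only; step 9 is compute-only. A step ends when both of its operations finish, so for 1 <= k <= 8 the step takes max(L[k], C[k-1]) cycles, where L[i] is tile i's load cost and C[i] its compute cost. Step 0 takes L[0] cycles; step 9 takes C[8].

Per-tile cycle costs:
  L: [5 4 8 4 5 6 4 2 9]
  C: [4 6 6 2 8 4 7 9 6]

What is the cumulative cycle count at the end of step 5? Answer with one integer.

k=0 load=t0/5c comp=- wait=5 total=5
k=1 load=t1/4c comp=t0/4c wait=4 total=9
k=2 load=t2/8c comp=t1/6c wait=8 total=17
k=3 load=t3/4c comp=t2/6c wait=6 total=23
k=4 load=t4/5c comp=t3/2c wait=5 total=28
k=5 load=t5/6c comp=t4/8c wait=8 total=36
k=6 load=t6/4c comp=t5/4c wait=4 total=40
k=7 load=t7/2c comp=t6/7c wait=7 total=47
k=8 load=t8/9c comp=t7/9c wait=9 total=56
k=9 load=- comp=t8/6c wait=6 total=62

end_cycle[5] = 36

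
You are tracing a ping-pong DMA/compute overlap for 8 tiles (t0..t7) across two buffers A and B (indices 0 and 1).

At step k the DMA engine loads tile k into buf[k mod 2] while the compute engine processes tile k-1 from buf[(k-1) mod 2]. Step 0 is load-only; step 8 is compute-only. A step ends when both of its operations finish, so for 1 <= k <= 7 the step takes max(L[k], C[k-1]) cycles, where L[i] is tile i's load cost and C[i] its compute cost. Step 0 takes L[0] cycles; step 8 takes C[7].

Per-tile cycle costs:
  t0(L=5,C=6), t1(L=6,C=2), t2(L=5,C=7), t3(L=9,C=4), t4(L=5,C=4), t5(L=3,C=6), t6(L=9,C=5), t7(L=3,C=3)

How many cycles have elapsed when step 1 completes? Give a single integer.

end_cycle[1] = 11

  0. 5=5c; end=5; A:t0 B:-
  1. max(6,6)=6c; end=11; A:t0 B:t1
  2. max(5,2)=5c; end=16; A:t2 B:t1
  3. max(9,7)=9c; end=25; A:t2 B:t3
  4. max(5,4)=5c; end=30; A:t4 B:t3
  5. max(3,4)=4c; end=34; A:t4 B:t5
  6. max(9,6)=9c; end=43; A:t6 B:t5
  7. max(3,5)=5c; end=48; A:t6 B:t7
  8. 3=3c; end=51; A:t6 B:t7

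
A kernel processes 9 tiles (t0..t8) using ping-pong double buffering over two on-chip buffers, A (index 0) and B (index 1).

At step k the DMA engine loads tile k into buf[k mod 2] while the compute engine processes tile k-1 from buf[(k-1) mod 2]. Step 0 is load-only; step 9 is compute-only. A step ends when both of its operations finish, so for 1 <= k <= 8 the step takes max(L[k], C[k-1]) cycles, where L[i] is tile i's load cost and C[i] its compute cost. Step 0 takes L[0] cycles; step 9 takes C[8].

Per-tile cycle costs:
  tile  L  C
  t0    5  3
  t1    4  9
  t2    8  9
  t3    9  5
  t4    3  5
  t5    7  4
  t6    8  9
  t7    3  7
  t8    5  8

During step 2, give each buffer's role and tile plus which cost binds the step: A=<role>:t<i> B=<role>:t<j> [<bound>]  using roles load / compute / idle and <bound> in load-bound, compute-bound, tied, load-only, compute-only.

[0] DMA t0→A (5c) ∥ CU idle ⇒ 5c, clock 5
[1] DMA t1→B (4c) ∥ CU A:t0 (3c) ⇒ 4c, clock 9
[2] DMA t2→A (8c) ∥ CU B:t1 (9c) ⇒ 9c, clock 18
[3] DMA t3→B (9c) ∥ CU A:t2 (9c) ⇒ 9c, clock 27
[4] DMA t4→A (3c) ∥ CU B:t3 (5c) ⇒ 5c, clock 32
[5] DMA t5→B (7c) ∥ CU A:t4 (5c) ⇒ 7c, clock 39
[6] DMA t6→A (8c) ∥ CU B:t5 (4c) ⇒ 8c, clock 47
[7] DMA t7→B (3c) ∥ CU A:t6 (9c) ⇒ 9c, clock 56
[8] DMA t8→A (5c) ∥ CU B:t7 (7c) ⇒ 7c, clock 63
[9] DMA idle ∥ CU A:t8 (8c) ⇒ 8c, clock 71

step 2: A=load:t2 B=compute:t1 [compute-bound]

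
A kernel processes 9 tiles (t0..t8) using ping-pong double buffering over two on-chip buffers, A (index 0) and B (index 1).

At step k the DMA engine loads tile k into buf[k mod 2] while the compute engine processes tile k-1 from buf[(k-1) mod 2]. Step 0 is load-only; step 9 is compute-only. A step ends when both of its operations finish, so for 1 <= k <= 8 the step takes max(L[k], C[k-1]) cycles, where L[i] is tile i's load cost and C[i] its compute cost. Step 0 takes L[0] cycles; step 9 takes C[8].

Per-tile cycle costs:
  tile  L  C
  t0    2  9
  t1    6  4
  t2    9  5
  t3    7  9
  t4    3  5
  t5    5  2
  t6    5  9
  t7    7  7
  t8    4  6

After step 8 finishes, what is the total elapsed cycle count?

  0. 2=2c; end=2; A:t0 B:-
  1. max(6,9)=9c; end=11; A:t0 B:t1
  2. max(9,4)=9c; end=20; A:t2 B:t1
  3. max(7,5)=7c; end=27; A:t2 B:t3
  4. max(3,9)=9c; end=36; A:t4 B:t3
  5. max(5,5)=5c; end=41; A:t4 B:t5
  6. max(5,2)=5c; end=46; A:t6 B:t5
  7. max(7,9)=9c; end=55; A:t6 B:t7
  8. max(4,7)=7c; end=62; A:t8 B:t7
  9. 6=6c; end=68; A:t8 B:t7

end_cycle[8] = 62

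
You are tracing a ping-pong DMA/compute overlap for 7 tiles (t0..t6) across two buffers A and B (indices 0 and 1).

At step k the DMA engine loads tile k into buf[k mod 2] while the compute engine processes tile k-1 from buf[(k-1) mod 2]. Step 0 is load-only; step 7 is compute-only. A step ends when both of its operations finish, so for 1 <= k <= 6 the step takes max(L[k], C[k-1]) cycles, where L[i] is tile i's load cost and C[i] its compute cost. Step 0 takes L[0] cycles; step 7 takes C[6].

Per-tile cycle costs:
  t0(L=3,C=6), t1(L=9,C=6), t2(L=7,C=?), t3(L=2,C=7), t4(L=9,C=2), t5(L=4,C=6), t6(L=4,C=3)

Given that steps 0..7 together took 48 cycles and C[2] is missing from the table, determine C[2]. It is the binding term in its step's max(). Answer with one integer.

step 0 → dur = L[0]=3 = 3
step 1 → dur = max(L[1]=9, C[0]=6) = 9
step 2 → dur = max(L[2]=7, C[1]=6) = 7
step 3 → dur = max(L[3]=2, C[2]=?) = C[2]  (unknown; binding)
step 4 → dur = max(L[4]=9, C[3]=7) = 9
step 5 → dur = max(L[5]=4, C[4]=2) = 4
step 6 → dur = max(L[6]=4, C[5]=6) = 6
step 7 → dur = C[6]=3 = 3
sum of known step durations = 41
dur[3] = total - known = 48 - 41 = 7
C[2] is the binding max in step 3, so C[2] = dur[3] = 7

C[2] = 7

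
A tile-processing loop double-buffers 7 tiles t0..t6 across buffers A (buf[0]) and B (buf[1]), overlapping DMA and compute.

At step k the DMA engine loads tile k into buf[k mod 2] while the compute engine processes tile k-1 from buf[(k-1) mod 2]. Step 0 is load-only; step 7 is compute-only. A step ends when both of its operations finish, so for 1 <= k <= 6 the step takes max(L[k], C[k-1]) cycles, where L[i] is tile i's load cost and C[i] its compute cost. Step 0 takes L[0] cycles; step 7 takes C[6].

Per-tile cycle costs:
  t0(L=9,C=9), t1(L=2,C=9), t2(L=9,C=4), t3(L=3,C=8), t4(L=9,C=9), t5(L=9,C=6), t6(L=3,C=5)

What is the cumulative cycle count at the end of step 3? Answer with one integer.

k=0 load=t0/9c comp=- wait=9 total=9
k=1 load=t1/2c comp=t0/9c wait=9 total=18
k=2 load=t2/9c comp=t1/9c wait=9 total=27
k=3 load=t3/3c comp=t2/4c wait=4 total=31
k=4 load=t4/9c comp=t3/8c wait=9 total=40
k=5 load=t5/9c comp=t4/9c wait=9 total=49
k=6 load=t6/3c comp=t5/6c wait=6 total=55
k=7 load=- comp=t6/5c wait=5 total=60

end_cycle[3] = 31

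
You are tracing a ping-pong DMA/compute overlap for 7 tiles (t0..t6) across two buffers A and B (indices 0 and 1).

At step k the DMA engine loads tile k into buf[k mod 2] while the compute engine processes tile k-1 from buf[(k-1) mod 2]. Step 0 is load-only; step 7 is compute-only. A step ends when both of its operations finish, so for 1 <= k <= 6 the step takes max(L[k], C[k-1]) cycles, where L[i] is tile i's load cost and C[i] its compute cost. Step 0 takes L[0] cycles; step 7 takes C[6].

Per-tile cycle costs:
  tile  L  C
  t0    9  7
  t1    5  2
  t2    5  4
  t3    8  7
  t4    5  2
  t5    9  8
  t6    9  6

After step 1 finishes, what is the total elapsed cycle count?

step 0: L[0]=9 → dur=9, Σ=9 | A=load:t0 B=idle [load-only]
step 1: L[1]=5 C[0]=7 → dur=7, Σ=16 | A=compute:t0 B=load:t1 [compute-bound]
step 2: L[2]=5 C[1]=2 → dur=5, Σ=21 | A=load:t2 B=compute:t1 [load-bound]
step 3: L[3]=8 C[2]=4 → dur=8, Σ=29 | A=compute:t2 B=load:t3 [load-bound]
step 4: L[4]=5 C[3]=7 → dur=7, Σ=36 | A=load:t4 B=compute:t3 [compute-bound]
step 5: L[5]=9 C[4]=2 → dur=9, Σ=45 | A=compute:t4 B=load:t5 [load-bound]
step 6: L[6]=9 C[5]=8 → dur=9, Σ=54 | A=load:t6 B=compute:t5 [load-bound]
step 7: C[6]=6 → dur=6, Σ=60 | A=compute:t6 B=idle [compute-only]

end_cycle[1] = 16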